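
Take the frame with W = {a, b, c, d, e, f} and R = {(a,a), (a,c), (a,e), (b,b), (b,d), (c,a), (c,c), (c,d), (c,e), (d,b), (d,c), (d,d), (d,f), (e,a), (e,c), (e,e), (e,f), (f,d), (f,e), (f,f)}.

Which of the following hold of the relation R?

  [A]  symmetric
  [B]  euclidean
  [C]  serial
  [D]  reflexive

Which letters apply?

A, C, D

(A) symmetric: every R-edge is matched by its reverse.
(B) not euclidean: c R a and c R d but not a R d.
(C) serial: every world has an R-successor.
(D) reflexive: each world relates to itself.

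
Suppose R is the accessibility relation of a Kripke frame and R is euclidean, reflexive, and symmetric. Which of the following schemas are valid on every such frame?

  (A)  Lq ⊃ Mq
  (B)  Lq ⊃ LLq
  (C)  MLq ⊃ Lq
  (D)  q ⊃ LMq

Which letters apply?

A relation that is euclidean, reflexive, and symmetric is also serial and transitive.
(A) Lq ⊃ Mq (axiom D) characterises the serial frames. Every such R is serial — valid.
(B) axiom 4: valid iff R is transitive. Every such R is transitive — valid.
(C) MLq ⊃ Lq is the dual of axiom 5, which corresponds to the euclidean property. Every such R is euclidean — valid.
(D) q ⊃ LMq (axiom B) characterises the symmetric frames. Every such R is symmetric — valid.

A, B, C, D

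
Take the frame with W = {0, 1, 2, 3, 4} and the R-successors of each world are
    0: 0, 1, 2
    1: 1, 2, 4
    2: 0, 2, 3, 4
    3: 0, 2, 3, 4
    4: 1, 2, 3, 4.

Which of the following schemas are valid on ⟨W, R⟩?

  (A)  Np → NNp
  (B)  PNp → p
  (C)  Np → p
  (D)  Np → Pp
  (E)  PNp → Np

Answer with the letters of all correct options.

R is reflexive: each world relates to itself.
R is not symmetric: 0 R 1 but not 1 R 0.
R is not transitive: 0 R 1 and 1 R 4 but not 0 R 4.
R is not euclidean: 0 R 1 and 0 R 0 but not 1 R 0.
R is serial: every world has an R-successor.
(A) Np → NNp (axiom 4) characterises the transitive frames. R is not transitive — not valid.
(B) PNp → p (the dual of axiom B) characterises the symmetric frames. R is not symmetric — not valid.
(C) axiom T: valid iff R is reflexive. R is reflexive — valid.
(D) axiom D: valid iff R is serial. R is serial — valid.
(E) PNp → Np (the dual of axiom 5) characterises the euclidean frames. R is not euclidean — not valid.

C, D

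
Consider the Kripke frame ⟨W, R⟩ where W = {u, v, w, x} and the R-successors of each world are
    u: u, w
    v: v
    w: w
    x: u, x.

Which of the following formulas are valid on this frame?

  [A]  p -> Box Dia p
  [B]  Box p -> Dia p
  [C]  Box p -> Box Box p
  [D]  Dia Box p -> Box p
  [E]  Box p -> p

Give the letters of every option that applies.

R is reflexive: each world relates to itself.
R is not symmetric: u R w but not w R u.
R is not transitive: x R u and u R w but not x R w.
R is not euclidean: u R w and u R u but not w R u.
R is serial: every world has an R-successor.
(A) p -> Box Dia p is axiom B; it is valid on a frame exactly when R is symmetric. R is not symmetric, so not valid.
(B) axiom D: valid iff R is serial. R is serial — valid.
(C) Box p -> Box Box p is axiom 4; it is valid on a frame exactly when R is transitive. R is not transitive, so not valid.
(D) Dia Box p -> Box p (the dual of axiom 5) characterises the euclidean frames. R is not euclidean — not valid.
(E) Box p -> p is axiom T, which corresponds to reflexivity. R is reflexive — valid.

B, E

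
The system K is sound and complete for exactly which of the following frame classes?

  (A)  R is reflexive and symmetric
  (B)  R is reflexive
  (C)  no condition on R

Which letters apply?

(A) this class determines B (= KTB), not K.
(B) this class determines T (= KT), not K.
(C) K is sound and complete for exactly this class.

C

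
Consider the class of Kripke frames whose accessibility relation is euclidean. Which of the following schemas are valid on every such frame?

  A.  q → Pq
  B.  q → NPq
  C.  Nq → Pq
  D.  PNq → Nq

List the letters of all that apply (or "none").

D

(A) the dual of axiom T: valid iff R is reflexive. Such an R need not be reflexive — not valid.
(B) q → NPq is axiom B, which corresponds to symmetry. Such an R need not be symmetric — not valid.
(C) Nq → Pq is axiom D; it is valid on a frame exactly when R is serial. Such an R need not be serial, so not valid.
(D) PNq → Nq is the dual of axiom 5, which corresponds to the euclidean property. Every such R is euclidean — valid.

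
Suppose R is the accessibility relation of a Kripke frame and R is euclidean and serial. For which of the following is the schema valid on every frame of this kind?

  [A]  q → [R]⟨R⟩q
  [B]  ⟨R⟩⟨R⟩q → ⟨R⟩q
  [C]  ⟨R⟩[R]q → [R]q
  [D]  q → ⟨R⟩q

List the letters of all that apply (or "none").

(A) q → [R]⟨R⟩q is axiom B; it is valid on a frame exactly when R is symmetric. Such an R need not be symmetric, so not valid.
(B) the dual of axiom 4: valid iff R is transitive. Such an R need not be transitive — not valid.
(C) ⟨R⟩[R]q → [R]q is the dual of axiom 5; it is valid on a frame exactly when R is euclidean. Every such R is euclidean, so valid.
(D) q → ⟨R⟩q is the dual of axiom T; it is valid on a frame exactly when R is reflexive. Such an R need not be reflexive, so not valid.

C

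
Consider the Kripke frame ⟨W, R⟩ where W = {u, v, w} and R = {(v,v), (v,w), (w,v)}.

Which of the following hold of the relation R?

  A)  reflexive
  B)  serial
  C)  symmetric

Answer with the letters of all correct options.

C

(A) not reflexive: not u R u.
(B) not serial: u has no R-successor.
(C) symmetric: every R-edge is matched by its reverse.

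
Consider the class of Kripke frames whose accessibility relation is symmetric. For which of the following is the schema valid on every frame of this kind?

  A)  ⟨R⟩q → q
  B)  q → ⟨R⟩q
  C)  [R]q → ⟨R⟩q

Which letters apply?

none

(A) ⟨R⟩q → q is valid only on frames where every R-edge is a self-loop. Such an R need not be a subset of the identity — not valid.
(B) q → ⟨R⟩q (the dual of axiom T) characterises the reflexive frames. Such an R need not be reflexive — not valid.
(C) axiom D: valid iff R is serial. Such an R need not be serial — not valid.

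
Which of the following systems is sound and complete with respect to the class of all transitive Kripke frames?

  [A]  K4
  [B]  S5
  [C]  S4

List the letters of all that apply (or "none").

A

(A) K4 is determined by exactly this class.
(B) S5 is determined by the class of reflexive, symmetric, and transitive frames.
(C) S4 is determined by the class of reflexive and transitive frames.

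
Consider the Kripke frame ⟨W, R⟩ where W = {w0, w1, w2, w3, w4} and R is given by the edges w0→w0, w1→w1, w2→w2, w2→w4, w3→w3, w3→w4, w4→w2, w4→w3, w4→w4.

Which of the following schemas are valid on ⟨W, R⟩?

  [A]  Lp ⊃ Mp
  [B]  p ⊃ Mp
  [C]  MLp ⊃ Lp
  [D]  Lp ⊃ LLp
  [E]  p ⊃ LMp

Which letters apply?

A, B, E

R is reflexive: each world relates to itself.
R is symmetric: every R-edge is matched by its reverse.
R is not transitive: w2 R w4 and w4 R w3 but not w2 R w3.
R is not euclidean: w4 R w2 and w4 R w3 but not w2 R w3.
R is serial: every world has an R-successor.
(A) axiom D: valid iff R is serial. R is serial — valid.
(B) p ⊃ Mp is the dual of axiom T; it is valid on a frame exactly when R is reflexive. R is reflexive, so valid.
(C) MLp ⊃ Lp is the dual of axiom 5; it is valid on a frame exactly when R is euclidean. R is not euclidean, so not valid.
(D) axiom 4: valid iff R is transitive. R is not transitive — not valid.
(E) p ⊃ LMp (axiom B) characterises the symmetric frames. R is symmetric — valid.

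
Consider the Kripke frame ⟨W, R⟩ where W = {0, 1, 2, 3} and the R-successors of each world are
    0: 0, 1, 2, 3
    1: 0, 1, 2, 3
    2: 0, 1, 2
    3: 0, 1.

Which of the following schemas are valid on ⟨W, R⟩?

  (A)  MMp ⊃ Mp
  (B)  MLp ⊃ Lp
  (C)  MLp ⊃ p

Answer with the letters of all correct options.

R is symmetric: every R-edge is matched by its reverse.
R is not transitive: 2 R 0 and 0 R 3 but not 2 R 3.
R is not euclidean: 0 R 2 and 0 R 3 but not 2 R 3.
(A) MMp ⊃ Mp (the dual of axiom 4) characterises the transitive frames. R is not transitive — not valid.
(B) the dual of axiom 5: valid iff R is euclidean. R is not euclidean — not valid.
(C) MLp ⊃ p (the dual of axiom B) characterises the symmetric frames. R is symmetric — valid.

C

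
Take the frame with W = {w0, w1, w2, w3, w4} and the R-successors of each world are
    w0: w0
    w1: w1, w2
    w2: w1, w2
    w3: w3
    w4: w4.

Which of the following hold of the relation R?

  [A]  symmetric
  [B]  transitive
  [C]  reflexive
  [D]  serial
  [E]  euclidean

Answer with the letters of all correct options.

A, B, C, D, E

(A) symmetric: every R-edge is matched by its reverse.
(B) transitive: R is closed under composition.
(C) reflexive: each world relates to itself.
(D) serial: every world has an R-successor.
(E) euclidean: any two R-successors of the same world are R-related.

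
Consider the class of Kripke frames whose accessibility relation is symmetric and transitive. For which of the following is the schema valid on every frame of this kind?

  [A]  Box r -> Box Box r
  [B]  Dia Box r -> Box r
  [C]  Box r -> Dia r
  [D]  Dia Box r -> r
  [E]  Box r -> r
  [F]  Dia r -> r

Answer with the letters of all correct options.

A symmetric transitive relation is euclidean (uRv and uRw give vRu by symmetry, then vRw by transitivity).
(A) Box r -> Box Box r is axiom 4; it is valid on a frame exactly when R is transitive. Every such R is transitive, so valid.
(B) Dia Box r -> Box r is the dual of axiom 5; it is valid on a frame exactly when R is euclidean. Every such R is euclidean, so valid.
(C) Box r -> Dia r is axiom D; it is valid on a frame exactly when R is serial. Such an R need not be serial, so not valid.
(D) the dual of axiom B: valid iff R is symmetric. Every such R is symmetric — valid.
(E) axiom T: valid iff R is reflexive. Such an R need not be reflexive — not valid.
(F) Dia r -> r is the converse of T; it holds exactly when R ⊆ identity. Such an R need not be a subset of the identity — not valid.

A, B, D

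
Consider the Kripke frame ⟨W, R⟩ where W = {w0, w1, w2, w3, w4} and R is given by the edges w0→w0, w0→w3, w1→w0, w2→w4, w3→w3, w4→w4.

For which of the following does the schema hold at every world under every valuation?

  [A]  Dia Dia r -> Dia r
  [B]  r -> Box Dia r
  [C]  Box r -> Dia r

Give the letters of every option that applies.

C

R is not symmetric: w0 R w3 but not w3 R w0.
R is not transitive: w1 R w0 and w0 R w3 but not w1 R w3.
R is serial: every world has an R-successor.
(A) Dia Dia r -> Dia r (the dual of axiom 4) characterises the transitive frames. R is not transitive — not valid.
(B) r -> Box Dia r is axiom B, which corresponds to symmetry. R is not symmetric — not valid.
(C) Box r -> Dia r (axiom D) characterises the serial frames. R is serial — valid.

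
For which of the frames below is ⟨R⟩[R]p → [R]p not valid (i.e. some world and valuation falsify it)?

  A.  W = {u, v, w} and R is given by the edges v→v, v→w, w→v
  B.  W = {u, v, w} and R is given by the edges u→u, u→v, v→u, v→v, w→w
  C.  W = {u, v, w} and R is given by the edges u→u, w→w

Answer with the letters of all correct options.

The schema ⟨R⟩[R]p → [R]p is the dual of axiom 5; it is valid on a frame iff R is euclidean.
(A) R is not euclidean (v R w and v R w but not w R w), so the schema fails here.
(B) R is euclidean (any two R-successors of the same world are R-related), so the schema is valid here.
(C) R is euclidean (any two R-successors of the same world are R-related), so the schema is valid here.

A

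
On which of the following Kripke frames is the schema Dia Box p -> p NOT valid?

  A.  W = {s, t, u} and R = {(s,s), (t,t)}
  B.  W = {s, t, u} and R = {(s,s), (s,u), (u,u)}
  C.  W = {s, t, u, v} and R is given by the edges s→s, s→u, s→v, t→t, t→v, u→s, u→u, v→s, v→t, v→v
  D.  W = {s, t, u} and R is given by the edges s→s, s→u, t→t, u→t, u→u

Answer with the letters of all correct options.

B, D

The schema Dia Box p -> p is the dual of axiom B; it is valid on a frame iff R is symmetric.
(A) R is symmetric (every R-edge is matched by its reverse), so the schema is valid here.
(B) R is not symmetric (s R u but not u R s), so the schema fails here.
(C) R is symmetric (every R-edge is matched by its reverse), so the schema is valid here.
(D) R is not symmetric (s R u but not u R s), so the schema fails here.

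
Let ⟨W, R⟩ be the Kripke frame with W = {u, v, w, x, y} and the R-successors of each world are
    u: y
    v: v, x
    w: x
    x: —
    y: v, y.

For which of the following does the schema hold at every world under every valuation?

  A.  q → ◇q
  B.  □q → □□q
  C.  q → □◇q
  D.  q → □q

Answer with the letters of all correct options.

none

R is not reflexive: not u R u.
R is not symmetric: u R y but not y R u.
R is not transitive: u R y and y R v but not u R v.
R is not a subset of the identity: u R y with u ≠ y.
(A) the dual of axiom T: valid iff R is reflexive. R is not reflexive — not valid.
(B) axiom 4: valid iff R is transitive. R is not transitive — not valid.
(C) q → □◇q is axiom B, which corresponds to symmetry. R is not symmetric — not valid.
(D) q → □q (equivalent to ◇p→p) corresponds to R being a subset of the identity. Here R ⊄ identity, so not valid.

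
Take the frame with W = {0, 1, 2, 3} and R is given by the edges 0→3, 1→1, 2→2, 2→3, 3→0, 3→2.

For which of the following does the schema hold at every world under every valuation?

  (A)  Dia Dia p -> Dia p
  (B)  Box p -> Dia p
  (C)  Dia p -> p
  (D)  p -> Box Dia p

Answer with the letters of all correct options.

B, D

R is symmetric: every R-edge is matched by its reverse.
R is not transitive: 0 R 3 and 3 R 0 but not 0 R 0.
R is serial: every world has an R-successor.
R is not a subset of the identity: 0 R 3 with 0 ≠ 3.
(A) Dia Dia p -> Dia p (the dual of axiom 4) characterises the transitive frames. R is not transitive — not valid.
(B) Box p -> Dia p is axiom D; it is valid on a frame exactly when R is serial. R is serial, so valid.
(C) Dia p -> p is the converse of T; it holds exactly when R ⊆ identity. Here R ⊄ identity — not valid.
(D) p -> Box Dia p is axiom B; it is valid on a frame exactly when R is symmetric. R is symmetric, so valid.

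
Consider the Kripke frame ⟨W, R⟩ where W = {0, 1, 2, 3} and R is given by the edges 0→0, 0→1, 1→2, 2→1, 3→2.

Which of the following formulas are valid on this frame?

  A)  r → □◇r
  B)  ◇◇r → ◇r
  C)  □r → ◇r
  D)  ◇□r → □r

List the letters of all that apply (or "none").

C

R is not symmetric: 0 R 1 but not 1 R 0.
R is not transitive: 0 R 1 and 1 R 2 but not 0 R 2.
R is not euclidean: 0 R 1 and 0 R 0 but not 1 R 0.
R is serial: every world has an R-successor.
(A) axiom B: valid iff R is symmetric. R is not symmetric — not valid.
(B) ◇◇r → ◇r is the dual of axiom 4, which corresponds to transitivity. R is not transitive — not valid.
(C) □r → ◇r (axiom D) characterises the serial frames. R is serial — valid.
(D) ◇□r → □r is the dual of axiom 5, which corresponds to the euclidean property. R is not euclidean — not valid.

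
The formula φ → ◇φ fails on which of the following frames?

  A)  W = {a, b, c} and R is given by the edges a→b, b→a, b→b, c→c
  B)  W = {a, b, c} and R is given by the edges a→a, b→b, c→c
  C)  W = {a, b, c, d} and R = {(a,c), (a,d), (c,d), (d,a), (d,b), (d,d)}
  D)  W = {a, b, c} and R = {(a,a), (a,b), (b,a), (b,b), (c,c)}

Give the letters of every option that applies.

The schema φ → ◇φ is the dual of axiom T; it is valid on a frame iff R is reflexive.
(A) R is not reflexive (not a R a), so the schema fails here.
(B) R is reflexive (each world relates to itself), so the schema is valid here.
(C) R is not reflexive (not a R a), so the schema fails here.
(D) R is reflexive (each world relates to itself), so the schema is valid here.

A, C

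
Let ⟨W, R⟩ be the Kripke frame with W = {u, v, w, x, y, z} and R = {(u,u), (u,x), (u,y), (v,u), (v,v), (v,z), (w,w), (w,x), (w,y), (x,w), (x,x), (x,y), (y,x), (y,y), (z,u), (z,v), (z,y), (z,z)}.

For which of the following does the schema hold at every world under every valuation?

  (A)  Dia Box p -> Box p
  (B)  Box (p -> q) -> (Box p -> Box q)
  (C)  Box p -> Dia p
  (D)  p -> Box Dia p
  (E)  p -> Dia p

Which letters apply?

R is reflexive: each world relates to itself.
R is not symmetric: u R x but not x R u.
R is not euclidean: u R x and u R u but not x R u.
R is serial: every world has an R-successor.
(A) Dia Box p -> Box p is the dual of axiom 5, which corresponds to the euclidean property. R is not euclidean — not valid.
(B) this is just K, valid on every normal frame.
(C) Box p -> Dia p (axiom D) characterises the serial frames. R is serial — valid.
(D) p -> Box Dia p (axiom B) characterises the symmetric frames. R is not symmetric — not valid.
(E) p -> Dia p is the dual of axiom T; it is valid on a frame exactly when R is reflexive. R is reflexive, so valid.

B, C, E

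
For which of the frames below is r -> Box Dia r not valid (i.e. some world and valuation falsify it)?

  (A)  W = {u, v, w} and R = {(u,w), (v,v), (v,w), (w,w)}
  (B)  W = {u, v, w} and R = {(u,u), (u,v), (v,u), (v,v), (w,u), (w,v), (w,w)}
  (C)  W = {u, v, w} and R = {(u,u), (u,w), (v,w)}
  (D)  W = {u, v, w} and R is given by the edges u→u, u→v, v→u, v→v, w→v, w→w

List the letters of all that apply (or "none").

A, B, C, D

The schema r -> Box Dia r is axiom B; it is valid on a frame iff R is symmetric.
(A) R is not symmetric (u R w but not w R u), so the schema fails here.
(B) R is not symmetric (w R u but not u R w), so the schema fails here.
(C) R is not symmetric (u R w but not w R u), so the schema fails here.
(D) R is not symmetric (w R v but not v R w), so the schema fails here.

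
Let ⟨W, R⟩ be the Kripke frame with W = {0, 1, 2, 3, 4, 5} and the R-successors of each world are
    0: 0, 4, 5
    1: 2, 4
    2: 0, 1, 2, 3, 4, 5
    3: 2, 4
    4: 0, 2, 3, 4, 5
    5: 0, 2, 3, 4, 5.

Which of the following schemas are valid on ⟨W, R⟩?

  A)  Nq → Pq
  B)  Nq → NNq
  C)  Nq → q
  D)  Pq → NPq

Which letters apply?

A

R is not reflexive: not 1 R 1.
R is not transitive: 0 R 4 and 4 R 2 but not 0 R 2.
R is not euclidean: 2 R 0 and 2 R 1 but not 0 R 1.
R is serial: every world has an R-successor.
(A) Nq → Pq is axiom D, which corresponds to seriality. R is serial — valid.
(B) axiom 4: valid iff R is transitive. R is not transitive — not valid.
(C) Nq → q (axiom T) characterises the reflexive frames. R is not reflexive — not valid.
(D) Pq → NPq (axiom 5) characterises the euclidean frames. R is not euclidean — not valid.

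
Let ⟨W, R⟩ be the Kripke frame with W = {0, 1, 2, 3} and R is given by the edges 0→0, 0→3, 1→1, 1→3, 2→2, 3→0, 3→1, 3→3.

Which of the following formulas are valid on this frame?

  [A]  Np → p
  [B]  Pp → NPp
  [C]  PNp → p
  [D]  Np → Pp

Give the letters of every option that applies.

A, C, D

R is reflexive: each world relates to itself.
R is symmetric: every R-edge is matched by its reverse.
R is not euclidean: 3 R 0 and 3 R 1 but not 0 R 1.
R is serial: every world has an R-successor.
(A) Np → p (axiom T) characterises the reflexive frames. R is reflexive — valid.
(B) Pp → NPp is axiom 5; it is valid on a frame exactly when R is euclidean. R is not euclidean, so not valid.
(C) the dual of axiom B: valid iff R is symmetric. R is symmetric — valid.
(D) Np → Pp (axiom D) characterises the serial frames. R is serial — valid.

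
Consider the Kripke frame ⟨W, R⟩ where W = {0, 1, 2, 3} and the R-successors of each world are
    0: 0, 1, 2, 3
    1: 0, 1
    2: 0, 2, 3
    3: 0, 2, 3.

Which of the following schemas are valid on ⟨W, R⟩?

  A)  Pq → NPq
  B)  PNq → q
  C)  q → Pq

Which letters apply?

B, C

R is reflexive: each world relates to itself.
R is symmetric: every R-edge is matched by its reverse.
R is not euclidean: 0 R 1 and 0 R 2 but not 1 R 2.
(A) axiom 5: valid iff R is euclidean. R is not euclidean — not valid.
(B) PNq → q is the dual of axiom B; it is valid on a frame exactly when R is symmetric. R is symmetric, so valid.
(C) q → Pq is the dual of axiom T; it is valid on a frame exactly when R is reflexive. R is reflexive, so valid.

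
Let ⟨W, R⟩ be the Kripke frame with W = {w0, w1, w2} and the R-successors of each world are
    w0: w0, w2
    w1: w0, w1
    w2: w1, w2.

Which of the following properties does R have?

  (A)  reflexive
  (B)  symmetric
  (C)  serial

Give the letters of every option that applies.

A, C

(A) reflexive: each world relates to itself.
(B) not symmetric: w0 R w2 but not w2 R w0.
(C) serial: every world has an R-successor.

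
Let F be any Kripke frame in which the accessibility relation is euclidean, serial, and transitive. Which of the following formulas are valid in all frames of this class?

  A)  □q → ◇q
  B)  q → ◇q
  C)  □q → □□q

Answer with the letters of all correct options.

A, C

(A) □q → ◇q (axiom D) characterises the serial frames. Every such R is serial — valid.
(B) the dual of axiom T: valid iff R is reflexive. Such an R need not be reflexive — not valid.
(C) axiom 4: valid iff R is transitive. Every such R is transitive — valid.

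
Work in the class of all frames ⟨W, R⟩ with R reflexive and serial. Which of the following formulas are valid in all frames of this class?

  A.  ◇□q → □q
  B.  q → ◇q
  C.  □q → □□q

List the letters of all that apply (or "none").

B

(A) ◇□q → □q is the dual of axiom 5, which corresponds to the euclidean property. Such an R need not be euclidean — not valid.
(B) q → ◇q (the dual of axiom T) characterises the reflexive frames. Every such R is reflexive — valid.
(C) □q → □□q is axiom 4; it is valid on a frame exactly when R is transitive. Such an R need not be transitive, so not valid.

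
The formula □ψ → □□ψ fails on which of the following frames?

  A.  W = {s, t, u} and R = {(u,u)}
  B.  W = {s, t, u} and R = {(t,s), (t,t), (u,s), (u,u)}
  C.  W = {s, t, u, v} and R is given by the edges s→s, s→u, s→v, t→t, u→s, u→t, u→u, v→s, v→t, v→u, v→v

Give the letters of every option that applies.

C

The schema □ψ → □□ψ is axiom 4; it is valid on a frame iff R is transitive.
(A) R is transitive (R is closed under composition), so the schema is valid here.
(B) R is transitive (R is closed under composition), so the schema is valid here.
(C) R is not transitive (s R u and u R t but not s R t), so the schema fails here.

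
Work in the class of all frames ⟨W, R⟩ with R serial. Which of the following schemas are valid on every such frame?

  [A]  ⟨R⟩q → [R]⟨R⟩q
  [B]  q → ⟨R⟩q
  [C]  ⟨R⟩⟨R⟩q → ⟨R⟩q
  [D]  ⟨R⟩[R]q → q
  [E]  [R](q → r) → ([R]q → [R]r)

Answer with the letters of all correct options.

E

(A) axiom 5: valid iff R is euclidean. Such an R need not be euclidean — not valid.
(B) q → ⟨R⟩q is the dual of axiom T, which corresponds to reflexivity. Such an R need not be reflexive — not valid.
(C) ⟨R⟩⟨R⟩q → ⟨R⟩q (the dual of axiom 4) characterises the transitive frames. Such an R need not be transitive — not valid.
(D) ⟨R⟩[R]q → q is the dual of axiom B; it is valid on a frame exactly when R is symmetric. Such an R need not be symmetric, so not valid.
(E) [R](q → r) → ([R]q → [R]r) is the K axiom; it holds on all frames — valid.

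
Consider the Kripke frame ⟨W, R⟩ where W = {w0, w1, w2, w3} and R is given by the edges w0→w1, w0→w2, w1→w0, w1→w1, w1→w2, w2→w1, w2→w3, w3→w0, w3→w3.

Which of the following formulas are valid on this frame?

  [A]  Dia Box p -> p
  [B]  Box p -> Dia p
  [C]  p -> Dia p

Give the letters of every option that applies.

R is not reflexive: not w0 R w0.
R is not symmetric: w0 R w2 but not w2 R w0.
R is serial: every world has an R-successor.
(A) Dia Box p -> p is the dual of axiom B; it is valid on a frame exactly when R is symmetric. R is not symmetric, so not valid.
(B) Box p -> Dia p is axiom D; it is valid on a frame exactly when R is serial. R is serial, so valid.
(C) p -> Dia p is the dual of axiom T; it is valid on a frame exactly when R is reflexive. R is not reflexive, so not valid.

B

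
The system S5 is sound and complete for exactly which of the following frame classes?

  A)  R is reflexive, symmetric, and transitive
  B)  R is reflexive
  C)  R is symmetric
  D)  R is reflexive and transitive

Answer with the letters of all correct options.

A

(A) S5 is sound and complete for exactly this class.
(B) this class determines T (= KT), not S5.
(C) this class determines KB, not S5.
(D) this class determines S4, not S5.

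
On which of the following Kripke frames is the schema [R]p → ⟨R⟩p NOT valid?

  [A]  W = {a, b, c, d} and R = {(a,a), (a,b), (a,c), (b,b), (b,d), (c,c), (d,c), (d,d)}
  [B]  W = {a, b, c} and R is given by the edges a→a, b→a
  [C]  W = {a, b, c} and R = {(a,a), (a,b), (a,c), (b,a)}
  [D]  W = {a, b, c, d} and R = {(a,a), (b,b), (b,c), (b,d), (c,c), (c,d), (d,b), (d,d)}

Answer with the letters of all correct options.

B, C

The schema [R]p → ⟨R⟩p is axiom D; it is valid on a frame iff R is serial.
(A) R is serial (every world has an R-successor), so the schema is valid here.
(B) R is not serial (c has no R-successor), so the schema fails here.
(C) R is not serial (c has no R-successor), so the schema fails here.
(D) R is serial (every world has an R-successor), so the schema is valid here.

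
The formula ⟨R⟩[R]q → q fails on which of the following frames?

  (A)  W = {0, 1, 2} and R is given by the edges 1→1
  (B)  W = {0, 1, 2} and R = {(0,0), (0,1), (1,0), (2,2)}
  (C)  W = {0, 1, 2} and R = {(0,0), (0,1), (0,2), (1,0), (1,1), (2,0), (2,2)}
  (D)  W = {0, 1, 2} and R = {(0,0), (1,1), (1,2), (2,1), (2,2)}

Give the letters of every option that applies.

none

The schema ⟨R⟩[R]q → q is the dual of axiom B; it is valid on a frame iff R is symmetric.
(A) R is symmetric (every R-edge is matched by its reverse), so the schema is valid here.
(B) R is symmetric (every R-edge is matched by its reverse), so the schema is valid here.
(C) R is symmetric (every R-edge is matched by its reverse), so the schema is valid here.
(D) R is symmetric (every R-edge is matched by its reverse), so the schema is valid here.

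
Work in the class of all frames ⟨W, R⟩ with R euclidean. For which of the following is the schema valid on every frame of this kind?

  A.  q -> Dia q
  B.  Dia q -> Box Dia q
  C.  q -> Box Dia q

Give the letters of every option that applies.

(A) q -> Dia q is the dual of axiom T, which corresponds to reflexivity. Such an R need not be reflexive — not valid.
(B) Dia q -> Box Dia q is axiom 5, which corresponds to the euclidean property. Every such R is euclidean — valid.
(C) q -> Box Dia q is axiom B; it is valid on a frame exactly when R is symmetric. Such an R need not be symmetric, so not valid.

B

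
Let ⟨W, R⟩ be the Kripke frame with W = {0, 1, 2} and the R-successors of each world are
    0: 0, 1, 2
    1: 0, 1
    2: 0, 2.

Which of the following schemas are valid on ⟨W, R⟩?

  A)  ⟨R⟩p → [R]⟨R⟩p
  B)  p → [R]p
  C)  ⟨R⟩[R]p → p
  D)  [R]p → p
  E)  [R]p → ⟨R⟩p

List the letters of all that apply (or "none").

R is reflexive: each world relates to itself.
R is symmetric: every R-edge is matched by its reverse.
R is not euclidean: 0 R 1 and 0 R 2 but not 1 R 2.
R is serial: every world has an R-successor.
R is not a subset of the identity: 0 R 1 with 0 ≠ 1.
(A) ⟨R⟩p → [R]⟨R⟩p is axiom 5; it is valid on a frame exactly when R is euclidean. R is not euclidean, so not valid.
(B) p → [R]p is valid only on frames where every R-edge is a self-loop. Here R ⊄ identity — not valid.
(C) ⟨R⟩[R]p → p (the dual of axiom B) characterises the symmetric frames. R is symmetric — valid.
(D) [R]p → p (axiom T) characterises the reflexive frames. R is reflexive — valid.
(E) axiom D: valid iff R is serial. R is serial — valid.

C, D, E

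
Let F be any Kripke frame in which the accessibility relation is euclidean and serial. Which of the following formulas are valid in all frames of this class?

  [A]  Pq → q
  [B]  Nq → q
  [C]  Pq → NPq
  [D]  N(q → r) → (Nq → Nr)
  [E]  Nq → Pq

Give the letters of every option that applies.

C, D, E

(A) Pq → q is valid only on frames where every R-edge is a self-loop. Such an R need not be a subset of the identity — not valid.
(B) axiom T: valid iff R is reflexive. Such an R need not be reflexive — not valid.
(C) Pq → NPq is axiom 5, which corresponds to the euclidean property. Every such R is euclidean — valid.
(D) this is just K, valid on every normal frame.
(E) Nq → Pq (axiom D) characterises the serial frames. Every such R is serial — valid.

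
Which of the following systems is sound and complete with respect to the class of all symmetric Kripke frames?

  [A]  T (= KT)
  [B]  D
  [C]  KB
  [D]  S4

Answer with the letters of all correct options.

C

(A) T (= KT) is determined by the class of reflexive frames.
(B) D is determined by the class of serial frames.
(C) KB is determined by exactly this class.
(D) S4 is determined by the class of reflexive and transitive frames.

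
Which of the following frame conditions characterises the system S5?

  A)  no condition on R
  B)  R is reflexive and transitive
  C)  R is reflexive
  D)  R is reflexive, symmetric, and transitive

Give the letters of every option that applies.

D

(A) this class determines K, not S5.
(B) this class determines S4, not S5.
(C) this class determines T (= KT), not S5.
(D) S5 is sound and complete for exactly this class.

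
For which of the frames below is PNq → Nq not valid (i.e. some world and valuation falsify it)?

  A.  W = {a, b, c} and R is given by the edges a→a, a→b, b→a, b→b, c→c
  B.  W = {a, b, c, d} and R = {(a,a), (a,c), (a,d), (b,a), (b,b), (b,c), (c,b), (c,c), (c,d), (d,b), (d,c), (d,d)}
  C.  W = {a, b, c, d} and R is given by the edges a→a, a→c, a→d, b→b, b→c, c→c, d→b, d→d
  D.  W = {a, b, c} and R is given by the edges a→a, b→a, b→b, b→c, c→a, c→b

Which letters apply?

The schema PNq → Nq is the dual of axiom 5; it is valid on a frame iff R is euclidean.
(A) R is euclidean (any two R-successors of the same world are R-related), so the schema is valid here.
(B) R is not euclidean (a R c and a R a but not c R a), so the schema fails here.
(C) R is not euclidean (a R c and a R a but not c R a), so the schema fails here.
(D) R is not euclidean (b R a and b R b but not a R b), so the schema fails here.

B, C, D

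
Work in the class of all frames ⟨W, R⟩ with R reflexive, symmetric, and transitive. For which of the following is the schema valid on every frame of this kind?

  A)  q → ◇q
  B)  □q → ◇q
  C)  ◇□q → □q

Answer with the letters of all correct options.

A, B, C

A relation that is reflexive, symmetric, and transitive is also euclidean and serial.
(A) q → ◇q (the dual of axiom T) characterises the reflexive frames. Every such R is reflexive — valid.
(B) axiom D: valid iff R is serial. Every such R is serial — valid.
(C) ◇□q → □q is the dual of axiom 5; it is valid on a frame exactly when R is euclidean. Every such R is euclidean, so valid.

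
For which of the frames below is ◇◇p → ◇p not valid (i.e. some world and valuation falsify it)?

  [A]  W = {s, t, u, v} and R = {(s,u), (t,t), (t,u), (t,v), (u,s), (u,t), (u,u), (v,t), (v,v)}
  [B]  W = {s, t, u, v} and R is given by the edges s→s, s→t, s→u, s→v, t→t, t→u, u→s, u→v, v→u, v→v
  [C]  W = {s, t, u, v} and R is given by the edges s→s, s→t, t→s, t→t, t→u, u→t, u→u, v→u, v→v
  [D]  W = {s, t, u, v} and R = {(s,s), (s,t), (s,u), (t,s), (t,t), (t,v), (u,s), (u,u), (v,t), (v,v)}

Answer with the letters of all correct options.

The schema ◇◇p → ◇p is the dual of axiom 4; it is valid on a frame iff R is transitive.
(A) R is not transitive (s R u and u R s but not s R s), so the schema fails here.
(B) R is not transitive (t R u and u R s but not t R s), so the schema fails here.
(C) R is not transitive (s R t and t R u but not s R u), so the schema fails here.
(D) R is not transitive (s R t and t R v but not s R v), so the schema fails here.

A, B, C, D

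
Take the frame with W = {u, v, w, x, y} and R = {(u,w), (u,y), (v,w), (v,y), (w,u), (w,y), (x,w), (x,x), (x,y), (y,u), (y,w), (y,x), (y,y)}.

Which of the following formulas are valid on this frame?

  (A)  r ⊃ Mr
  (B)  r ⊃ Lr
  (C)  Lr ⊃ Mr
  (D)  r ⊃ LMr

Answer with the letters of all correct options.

C

R is not reflexive: not u R u.
R is not symmetric: v R w but not w R v.
R is serial: every world has an R-successor.
R is not a subset of the identity: u R w with u ≠ w.
(A) r ⊃ Mr (the dual of axiom T) characterises the reflexive frames. R is not reflexive — not valid.
(B) r ⊃ Lr (equivalent to ◇p→p) corresponds to R being a subset of the identity. Here R ⊄ identity, so not valid.
(C) Lr ⊃ Mr (axiom D) characterises the serial frames. R is serial — valid.
(D) r ⊃ LMr is axiom B, which corresponds to symmetry. R is not symmetric — not valid.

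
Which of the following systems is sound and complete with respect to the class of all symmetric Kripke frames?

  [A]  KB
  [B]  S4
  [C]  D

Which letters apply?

A

(A) KB is determined by exactly this class.
(B) S4 is determined by the class of reflexive and transitive frames.
(C) D is determined by the class of serial frames.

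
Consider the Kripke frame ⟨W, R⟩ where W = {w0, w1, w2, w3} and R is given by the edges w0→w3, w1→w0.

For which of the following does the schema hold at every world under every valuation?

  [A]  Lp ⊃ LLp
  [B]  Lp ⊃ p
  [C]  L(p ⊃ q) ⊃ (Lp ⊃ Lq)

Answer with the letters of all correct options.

R is not reflexive: not w0 R w0.
R is not transitive: w1 R w0 and w0 R w3 but not w1 R w3.
(A) Lp ⊃ LLp is axiom 4; it is valid on a frame exactly when R is transitive. R is not transitive, so not valid.
(B) Lp ⊃ p (axiom T) characterises the reflexive frames. R is not reflexive — not valid.
(C) L(p ⊃ q) ⊃ (Lp ⊃ Lq) is axiom K, valid on every Kripke frame — valid.

C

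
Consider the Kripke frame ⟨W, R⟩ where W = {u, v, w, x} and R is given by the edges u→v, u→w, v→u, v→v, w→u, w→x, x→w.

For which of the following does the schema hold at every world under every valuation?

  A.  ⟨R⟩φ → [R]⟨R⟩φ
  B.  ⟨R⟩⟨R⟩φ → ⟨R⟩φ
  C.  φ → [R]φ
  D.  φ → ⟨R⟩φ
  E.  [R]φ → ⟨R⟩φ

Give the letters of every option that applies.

R is not reflexive: not u R u.
R is not transitive: u R v and v R u but not u R u.
R is not euclidean: u R v and u R w but not v R w.
R is serial: every world has an R-successor.
R is not a subset of the identity: u R v with u ≠ v.
(A) axiom 5: valid iff R is euclidean. R is not euclidean — not valid.
(B) ⟨R⟩⟨R⟩φ → ⟨R⟩φ is the dual of axiom 4, which corresponds to transitivity. R is not transitive — not valid.
(C) φ → [R]φ (equivalent to ◇p→p) corresponds to R being a subset of the identity. Here R ⊄ identity, so not valid.
(D) φ → ⟨R⟩φ is the dual of axiom T, which corresponds to reflexivity. R is not reflexive — not valid.
(E) [R]φ → ⟨R⟩φ (axiom D) characterises the serial frames. R is serial — valid.

E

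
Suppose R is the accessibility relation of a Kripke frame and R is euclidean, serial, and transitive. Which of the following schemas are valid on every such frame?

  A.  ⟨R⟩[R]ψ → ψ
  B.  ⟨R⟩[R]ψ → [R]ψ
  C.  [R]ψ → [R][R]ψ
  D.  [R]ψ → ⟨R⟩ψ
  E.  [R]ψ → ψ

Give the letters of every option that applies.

B, C, D

(A) ⟨R⟩[R]ψ → ψ is the dual of axiom B; it is valid on a frame exactly when R is symmetric. Such an R need not be symmetric, so not valid.
(B) ⟨R⟩[R]ψ → [R]ψ is the dual of axiom 5; it is valid on a frame exactly when R is euclidean. Every such R is euclidean, so valid.
(C) [R]ψ → [R][R]ψ (axiom 4) characterises the transitive frames. Every such R is transitive — valid.
(D) [R]ψ → ⟨R⟩ψ is axiom D, which corresponds to seriality. Every such R is serial — valid.
(E) [R]ψ → ψ is axiom T, which corresponds to reflexivity. Such an R need not be reflexive — not valid.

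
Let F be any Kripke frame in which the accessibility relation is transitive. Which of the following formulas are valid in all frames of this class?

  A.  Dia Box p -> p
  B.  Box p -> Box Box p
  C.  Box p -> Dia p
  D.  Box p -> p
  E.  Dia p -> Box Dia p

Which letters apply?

B

(A) Dia Box p -> p is the dual of axiom B, which corresponds to symmetry. Such an R need not be symmetric — not valid.
(B) Box p -> Box Box p is axiom 4, which corresponds to transitivity. Every such R is transitive — valid.
(C) Box p -> Dia p is axiom D; it is valid on a frame exactly when R is serial. Such an R need not be serial, so not valid.
(D) axiom T: valid iff R is reflexive. Such an R need not be reflexive — not valid.
(E) Dia p -> Box Dia p (axiom 5) characterises the euclidean frames. Such an R need not be euclidean — not valid.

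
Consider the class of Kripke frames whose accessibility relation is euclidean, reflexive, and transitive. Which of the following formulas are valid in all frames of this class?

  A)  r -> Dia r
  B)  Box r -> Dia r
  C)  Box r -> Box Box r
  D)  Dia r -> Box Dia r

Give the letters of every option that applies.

A, B, C, D

A relation that is euclidean, reflexive, and transitive is also serial and symmetric.
(A) the dual of axiom T: valid iff R is reflexive. Every such R is reflexive — valid.
(B) Box r -> Dia r (axiom D) characterises the serial frames. Every such R is serial — valid.
(C) Box r -> Box Box r is axiom 4, which corresponds to transitivity. Every such R is transitive — valid.
(D) axiom 5: valid iff R is euclidean. Every such R is euclidean — valid.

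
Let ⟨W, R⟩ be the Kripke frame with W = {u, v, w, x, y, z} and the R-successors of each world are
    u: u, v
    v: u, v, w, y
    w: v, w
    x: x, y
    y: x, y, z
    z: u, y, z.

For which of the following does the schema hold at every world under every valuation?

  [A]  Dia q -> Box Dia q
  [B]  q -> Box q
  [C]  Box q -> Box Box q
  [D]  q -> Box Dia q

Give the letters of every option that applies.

R is not symmetric: v R y but not y R v.
R is not transitive: u R v and v R w but not u R w.
R is not euclidean: v R u and v R w but not u R w.
R is not a subset of the identity: u R v with u ≠ v.
(A) Dia q -> Box Dia q (axiom 5) characterises the euclidean frames. R is not euclidean — not valid.
(B) q -> Box q (equivalent to ◇p→p) corresponds to R being a subset of the identity. Here R ⊄ identity, so not valid.
(C) Box q -> Box Box q is axiom 4; it is valid on a frame exactly when R is transitive. R is not transitive, so not valid.
(D) q -> Box Dia q is axiom B; it is valid on a frame exactly when R is symmetric. R is not symmetric, so not valid.

none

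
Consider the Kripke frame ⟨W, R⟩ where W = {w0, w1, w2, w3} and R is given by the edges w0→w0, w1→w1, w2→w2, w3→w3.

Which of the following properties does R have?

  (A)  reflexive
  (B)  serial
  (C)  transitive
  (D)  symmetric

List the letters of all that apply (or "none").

A, B, C, D

(A) reflexive: each world relates to itself.
(B) serial: every world has an R-successor.
(C) transitive: R is closed under composition.
(D) symmetric: every R-edge is matched by its reverse.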